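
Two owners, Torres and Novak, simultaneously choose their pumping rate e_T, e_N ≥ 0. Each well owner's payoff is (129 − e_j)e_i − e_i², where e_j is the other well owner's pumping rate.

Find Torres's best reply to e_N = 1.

64

Torres's payoff is (129 − e_N)e_T − e_T².
∂π/∂e_T = 129 − e_N − 2e_T = 0, so e_T = 64.5 − 0.5e_N.
At e_N = 1: e_T = 64.5 − 0.5·1 = 64.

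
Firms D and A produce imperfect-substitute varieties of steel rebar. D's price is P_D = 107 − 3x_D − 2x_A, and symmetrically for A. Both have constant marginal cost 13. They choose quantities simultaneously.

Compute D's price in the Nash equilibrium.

Firm D's profit: π = x_D(107 − 3x_D − 2x_A) − 13x_D.
∂π/∂x_D = 94 − 6x_D − 2x_A = 0 ⇒ x_D = 47/3 − (1/3)x_A.
The game is symmetric, so in equilibrium x_A = x_D: the reaction function gives (4/3)x_D = 47/3, hence x_D = 11.75.
P_D = 107 − 3·11.75 − 2·11.75 = 48.25.

48.25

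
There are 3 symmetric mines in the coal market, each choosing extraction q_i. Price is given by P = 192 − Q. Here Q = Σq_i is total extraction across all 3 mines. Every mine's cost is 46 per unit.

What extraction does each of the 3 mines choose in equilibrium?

36.5

A representative mine's profit is π_i = q_i(192 − Q) − 46q_i, with Q = q_i + Σ_{j≠i} q_j.
First-order condition: 146 − 2q_i − Σ_{j≠i} q_j = 0.
Imposing symmetry (q_j = q for all j) turns Σ_{j≠i} q_j into 2q, so 146 = 4q and q = 36.5.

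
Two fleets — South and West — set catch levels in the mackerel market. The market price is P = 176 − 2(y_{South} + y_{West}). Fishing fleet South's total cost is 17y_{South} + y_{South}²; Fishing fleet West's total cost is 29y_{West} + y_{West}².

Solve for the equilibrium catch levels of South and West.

Fishing fleet South's profit: π = y_{South}(176 − 2(y_{South} + y_{West})) − 17y_{South} − y_{South}².
∂π/∂y_{South} = 159 − 6y_{South} − 2y_{West} = 0, so y_{South} = 26.5 − (1/3)y_{West}.
By the same steps for West: y_{West} = 24.5 − (1/3)y_{South}.
Plugging y_{West} into South's best response: y_{South} = 26.5 − (1/3)(24.5 − (1/3)y_{South}) ⇒ (8/9)y_{South} = 55/3, so y_{South} = 20.625.
Then y_{West} = 24.5 − (1/3)·20.625 = 17.625.

20.625, 17.625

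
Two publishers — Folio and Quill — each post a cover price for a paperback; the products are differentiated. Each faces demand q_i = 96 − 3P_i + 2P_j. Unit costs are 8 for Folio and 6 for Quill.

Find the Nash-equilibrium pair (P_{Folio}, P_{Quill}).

Folio's profit: π = (P_{Folio} − 8)(96 − 3P_{Folio} + 2P_{Quill}).
∂π/∂P_{Folio} = 120 − 6P_{Folio} + 2P_{Quill} = 0 ⇒ P_{Folio} = 20 + (1/3)P_{Quill}.
Similarly P_{Quill} = 19 + (1/3)P_{Folio}.
Substituting the second reaction function into the first: P_{Folio} = 20 + (1/3)(19 + (1/3)P_{Folio}), which gives (8/9)P_{Folio} = 79/3 ⇒ P_{Folio} = 29.625.
Then P_{Quill} = 19 + (1/3)·29.625 = 28.875.

29.625, 28.875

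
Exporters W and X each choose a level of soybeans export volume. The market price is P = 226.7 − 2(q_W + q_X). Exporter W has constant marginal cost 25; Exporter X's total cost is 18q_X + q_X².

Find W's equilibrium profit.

Exporter W's profit: π = q_W(226.7 − 2(q_W + q_X)) − 25q_W.
∂π/∂q_W = 201.7 − 4q_W − 2q_X = 0, so q_W = 50.425 − 0.5q_X.
For X: ∂π/∂q_X = 208.7 − 6q_X − 2q_W = 0 ⇒ q_X = 2087/60 − (1/3)q_W.
Plugging q_X into W's best response: q_W = 50.425 − 0.5(2087/60 − (1/3)q_W) ⇒ (5/6)q_W = 991/30, so q_W = 39.64.
Then q_X = 2087/60 − (1/3)·39.64 = 21.57.
Price P = 226.7 − 2·61.21 = 104.28.
W's profit: (104.28 − 25)·39.64 = 3142.6592.

3142.6592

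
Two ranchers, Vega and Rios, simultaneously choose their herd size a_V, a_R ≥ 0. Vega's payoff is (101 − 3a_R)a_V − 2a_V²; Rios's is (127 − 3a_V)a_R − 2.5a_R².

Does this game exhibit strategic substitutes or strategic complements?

Expanding Vega's payoff: 101a_V − 3a_Ra_V − 2a_V².
∂π/∂a_V = 101 − 3a_R − 4a_V = 0, so a_V = 25.25 − 0.75a_R.
The best-response slope da_V/da_R = −0.75 < 0: the reaction function is downward-sloping, so the choices are strategic substitutes.

strategic substitutes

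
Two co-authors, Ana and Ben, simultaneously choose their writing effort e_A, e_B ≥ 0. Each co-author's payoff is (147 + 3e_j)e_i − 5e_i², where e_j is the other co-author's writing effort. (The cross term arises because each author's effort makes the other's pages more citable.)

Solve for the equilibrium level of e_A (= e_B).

21

Ana's payoff is (147 + 3e_B)e_A − 5e_A².
∂π/∂e_A = 147 + 3e_B − 10e_A = 0, so e_A = 14.7 + 0.3e_B.
By symmetry e_B = e_A; substituting into the reaction function, 0.7e_A = 14.7 and e_A = 21.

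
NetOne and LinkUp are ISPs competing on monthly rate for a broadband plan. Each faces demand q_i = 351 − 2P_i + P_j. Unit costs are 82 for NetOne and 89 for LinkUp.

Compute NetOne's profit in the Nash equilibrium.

NetOne's profit: π = (P_{NetOne} − 82)(351 − 2P_{NetOne} + P_{LinkUp}).
∂π/∂P_{NetOne} = 515 − 4P_{NetOne} + P_{LinkUp} = 0 ⇒ P_{NetOne} = 128.75 + 0.25P_{LinkUp}.
Similarly P_{LinkUp} = 132.25 + 0.25P_{NetOne}.
Substituting the second reaction function into the first: P_{NetOne} = 128.75 + 0.25(132.25 + 0.25P_{NetOne}), which gives 0.9375P_{NetOne} = 161.8125 ⇒ P_{NetOne} = 172.6.
Then P_{LinkUp} = 132.25 + 0.25·172.6 = 175.4.
q_{NetOne} = 351 − 2·172.6 + 175.4 = 181.2.
Profit = (172.6 − 82)·181.2 = 16416.72.

16416.72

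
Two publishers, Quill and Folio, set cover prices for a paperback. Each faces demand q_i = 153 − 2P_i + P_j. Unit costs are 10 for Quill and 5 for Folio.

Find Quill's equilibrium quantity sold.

94

Quill's profit: π = (P_{Quill} − 10)(153 − 2P_{Quill} + P_{Folio}).
∂π/∂P_{Quill} = 173 − 4P_{Quill} + P_{Folio} = 0 ⇒ P_{Quill} = 43.25 + 0.25P_{Folio}.
Similarly P_{Folio} = 40.75 + 0.25P_{Quill}.
Solving the two reaction functions simultaneously: (1 − (0.25)(0.25))P_{Quill} = 43.25 + 0.25·40.75, so 0.9375P_{Quill} = 53.4375 and P_{Quill} = 57.
Then P_{Folio} = 40.75 + 0.25·57 = 55.
q_{Quill} = 153 − 2·57 + 55 = 94.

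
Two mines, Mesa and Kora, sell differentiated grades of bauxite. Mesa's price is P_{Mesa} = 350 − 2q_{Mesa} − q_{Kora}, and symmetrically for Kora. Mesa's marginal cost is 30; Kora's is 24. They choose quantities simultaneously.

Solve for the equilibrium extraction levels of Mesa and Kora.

Mine Mesa's profit: π = q_{Mesa}(350 − 2q_{Mesa} − q_{Kora}) − 30q_{Mesa}.
∂π/∂q_{Mesa} = 320 − 4q_{Mesa} − q_{Kora} = 0 ⇒ q_{Mesa} = 80 − 0.25q_{Kora}.
Similarly q_{Kora} = 81.5 − 0.25q_{Mesa}.
Solving the two reaction functions simultaneously: (1 − (−0.25)(−0.25))q_{Mesa} = 80 − 0.25·81.5, so 0.9375q_{Mesa} = 59.625 and q_{Mesa} = 63.6.
Then q_{Kora} = 81.5 − 0.25·63.6 = 65.6.

63.6, 65.6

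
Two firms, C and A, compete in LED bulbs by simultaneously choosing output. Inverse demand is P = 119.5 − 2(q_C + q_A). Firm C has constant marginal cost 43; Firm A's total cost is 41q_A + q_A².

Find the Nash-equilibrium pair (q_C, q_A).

Firm C's profit: π = q_C(119.5 − 2(q_C + q_A)) − 43q_C.
∂π/∂q_C = 76.5 − 4q_C − 2q_A = 0, so q_C = 19.125 − 0.5q_A.
For A: ∂π/∂q_A = 78.5 − 6q_A − 2q_C = 0 ⇒ q_A = 157/12 − (1/3)q_C.
Substituting the second reaction function into the first: q_C = 19.125 − 0.5(157/12 − (1/3)q_C), which gives (5/6)q_C = 151/12 ⇒ q_C = 15.1.
Then q_A = 157/12 − (1/3)·15.1 = 8.05.

15.1, 8.05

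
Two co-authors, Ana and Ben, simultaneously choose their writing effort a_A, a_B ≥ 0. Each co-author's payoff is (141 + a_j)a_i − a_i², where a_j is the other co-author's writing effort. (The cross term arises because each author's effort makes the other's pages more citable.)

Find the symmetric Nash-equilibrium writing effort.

Ana's payoff is (141 + a_B)a_A − a_A².
∂π/∂a_A = 141 + a_B − 2a_A = 0, so a_A = 70.5 + 0.5a_B.
By symmetry a_B = a_A; substituting into the reaction function, 0.5a_A = 70.5 and a_A = 141.

141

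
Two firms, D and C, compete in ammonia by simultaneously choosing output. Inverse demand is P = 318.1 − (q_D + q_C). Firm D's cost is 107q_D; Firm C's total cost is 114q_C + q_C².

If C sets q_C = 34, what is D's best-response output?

88.55

Firm D's profit: π = q_D(318.1 − (q_D + q_C)) − 107q_D.
∂π/∂q_D = 211.1 − 2q_D − q_C = 0, so q_D = 105.55 − 0.5q_C.
At q_C = 34: q_D = 105.55 − 0.5·34 = 88.55.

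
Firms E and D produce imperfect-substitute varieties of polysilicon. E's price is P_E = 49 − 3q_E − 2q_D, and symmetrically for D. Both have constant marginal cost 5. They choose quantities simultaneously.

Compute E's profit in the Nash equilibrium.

Firm E's profit: π = q_E(49 − 3q_E − 2q_D) − 5q_E.
∂π/∂q_E = 44 − 6q_E − 2q_D = 0 ⇒ q_E = 22/3 − (1/3)q_D.
Setting q_E = q_D in the reaction function: q_E = 22/3 − (1/3)q_E, so q_E = (22/3) / (4/3) = 5.5.
P_E = 49 − 3·5.5 − 2·5.5 = 21.5.
Profit = (21.5 − 5)·5.5 = 90.75.

90.75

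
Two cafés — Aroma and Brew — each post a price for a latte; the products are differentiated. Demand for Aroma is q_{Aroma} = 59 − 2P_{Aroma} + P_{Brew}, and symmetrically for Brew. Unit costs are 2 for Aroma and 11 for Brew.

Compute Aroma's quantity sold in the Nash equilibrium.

Aroma's profit: π = (P_{Aroma} − 2)(59 − 2P_{Aroma} + P_{Brew}).
∂π/∂P_{Aroma} = 63 − 4P_{Aroma} + P_{Brew} = 0 ⇒ P_{Aroma} = 15.75 + 0.25P_{Brew}.
Similarly P_{Brew} = 20.25 + 0.25P_{Aroma}.
Solving the two reaction functions simultaneously: (1 − (0.25)(0.25))P_{Aroma} = 15.75 + 0.25·20.25, so 0.9375P_{Aroma} = 20.8125 and P_{Aroma} = 22.2.
Then P_{Brew} = 20.25 + 0.25·22.2 = 25.8.
q_{Aroma} = 59 − 2·22.2 + 25.8 = 40.4.

40.4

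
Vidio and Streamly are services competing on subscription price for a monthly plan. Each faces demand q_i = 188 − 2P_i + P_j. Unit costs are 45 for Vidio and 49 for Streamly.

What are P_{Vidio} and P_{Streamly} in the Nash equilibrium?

Vidio's profit: π = (P_{Vidio} − 45)(188 − 2P_{Vidio} + P_{Streamly}).
∂π/∂P_{Vidio} = 278 − 4P_{Vidio} + P_{Streamly} = 0 ⇒ P_{Vidio} = 69.5 + 0.25P_{Streamly}.
Similarly P_{Streamly} = 71.5 + 0.25P_{Vidio}.
Solving the two reaction functions simultaneously: (1 − (0.25)(0.25))P_{Vidio} = 69.5 + 0.25·71.5, so 0.9375P_{Vidio} = 87.375 and P_{Vidio} = 93.2.
Then P_{Streamly} = 71.5 + 0.25·93.2 = 94.8.

93.2, 94.8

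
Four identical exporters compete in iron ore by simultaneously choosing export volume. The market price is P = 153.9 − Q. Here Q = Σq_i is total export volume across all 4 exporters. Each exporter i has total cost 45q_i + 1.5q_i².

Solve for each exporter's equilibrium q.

A representative exporter's profit is π_i = q_i(153.9 − Q) − 45q_i − 1.5q_i², with Q = q_i + Σ_{j≠i} q_j.
First-order condition: 108.9 − 5q_i − Σ_{j≠i} q_j = 0.
In a symmetric equilibrium every exporter chooses the same q, so Σ_{j≠i} q_j = 3q. The condition becomes 108.9 − 8q = 0, giving q = 108.9/8 = 13.6125.

13.6125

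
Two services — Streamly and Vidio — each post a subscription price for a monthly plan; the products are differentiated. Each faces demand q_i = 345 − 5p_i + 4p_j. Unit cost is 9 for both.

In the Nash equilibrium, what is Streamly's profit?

15680

Streamly's profit: π = (p_{Streamly} − 9)(345 − 5p_{Streamly} + 4p_{Vidio}).
∂π/∂p_{Streamly} = 390 − 10p_{Streamly} + 4p_{Vidio} = 0 ⇒ p_{Streamly} = 39 + 0.4p_{Vidio}.
The game is symmetric, so in equilibrium p_{Vidio} = p_{Streamly}: the reaction function gives 0.6p_{Streamly} = 39, hence p_{Streamly} = 65.
q_{Streamly} = 345 − 5·65 + 4·65 = 280.
Profit = (65 − 9)·280 = 15680.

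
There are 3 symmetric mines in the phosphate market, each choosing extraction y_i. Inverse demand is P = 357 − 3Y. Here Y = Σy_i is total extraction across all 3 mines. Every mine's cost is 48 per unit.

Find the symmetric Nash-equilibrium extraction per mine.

25.75

A representative mine's profit is π_i = y_i(357 − 3Y) − 48y_i, with Y = y_i + Σ_{j≠i} y_j.
First-order condition: 309 − 6y_i − 3Σ_{j≠i} y_j = 0.
With identical mines, set every y_j = y: then 309 − 6y − 6y = 0, i.e. y = 309/12 = 25.75.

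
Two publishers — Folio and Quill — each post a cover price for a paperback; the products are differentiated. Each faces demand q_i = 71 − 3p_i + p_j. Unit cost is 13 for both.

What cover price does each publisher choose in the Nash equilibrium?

22

Folio's profit: π = (p_{Folio} − 13)(71 − 3p_{Folio} + p_{Quill}).
∂π/∂p_{Folio} = 110 − 6p_{Folio} + p_{Quill} = 0 ⇒ p_{Folio} = 55/3 + (1/6)p_{Quill}.
The game is symmetric, so in equilibrium p_{Quill} = p_{Folio}: the reaction function gives (5/6)p_{Folio} = 55/3, hence p_{Folio} = 22.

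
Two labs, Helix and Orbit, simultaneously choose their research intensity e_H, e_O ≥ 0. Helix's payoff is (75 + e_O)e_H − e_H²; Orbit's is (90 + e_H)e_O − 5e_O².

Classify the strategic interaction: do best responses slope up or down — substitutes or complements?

Expanding Helix's payoff: 75e_H + e_Oe_H − e_H².
∂π/∂e_H = 75 + e_O − 2e_H = 0, so e_H = 37.5 + 0.5e_O.
The best-response slope de_H/de_O = 0.5 > 0: the reaction function is upward-sloping, so the choices are strategic complements.

strategic complements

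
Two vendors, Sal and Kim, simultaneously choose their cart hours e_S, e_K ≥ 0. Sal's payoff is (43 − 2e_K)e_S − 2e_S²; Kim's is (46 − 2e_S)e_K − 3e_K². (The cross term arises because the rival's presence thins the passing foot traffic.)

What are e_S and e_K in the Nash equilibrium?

Expanding Sal's payoff: 43e_S − 2e_Ke_S − 2e_S².
∂π/∂e_S = 43 − 2e_K − 4e_S = 0, so e_S = 10.75 − 0.5e_K.
Likewise for Kim: e_K = 23/3 − (1/3)e_S.
Solving the two reaction functions simultaneously: (1 − (−0.5)(−1/3))e_S = 10.75 − 0.5·(23/3), so (5/6)e_S = 83/12 and e_S = 8.3.
Then e_K = 23/3 − (1/3)·8.3 = 4.9.

8.3, 4.9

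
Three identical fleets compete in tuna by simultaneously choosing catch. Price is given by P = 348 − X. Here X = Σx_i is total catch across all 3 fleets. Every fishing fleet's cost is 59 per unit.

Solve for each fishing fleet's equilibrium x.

72.25

A representative fishing fleet's profit is π_i = x_i(348 − X) − 59x_i, with X = x_i + Σ_{j≠i} x_j.
First-order condition: 289 − 2x_i − Σ_{j≠i} x_j = 0.
In a symmetric equilibrium every fishing fleet chooses the same x, so Σ_{j≠i} x_j = 2x. The condition becomes 289 − 4x = 0, giving x = 289/4 = 72.25.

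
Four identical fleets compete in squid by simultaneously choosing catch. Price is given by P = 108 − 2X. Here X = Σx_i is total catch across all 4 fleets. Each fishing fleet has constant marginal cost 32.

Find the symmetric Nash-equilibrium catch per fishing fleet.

A representative fishing fleet's profit is π_i = x_i(108 − 2X) − 32x_i, with X = x_i + Σ_{j≠i} x_j.
First-order condition: 76 − 4x_i − 2Σ_{j≠i} x_j = 0.
With identical fishing fleets, set every x_j = x: then 76 − 4x − 6x = 0, i.e. x = 76/10 = 7.6.

7.6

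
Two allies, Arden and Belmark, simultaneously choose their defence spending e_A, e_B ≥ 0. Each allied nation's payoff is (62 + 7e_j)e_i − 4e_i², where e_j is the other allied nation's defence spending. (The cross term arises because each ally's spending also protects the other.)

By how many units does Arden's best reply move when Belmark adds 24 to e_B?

21

Arden's payoff is (62 + 7e_B)e_A − 4e_A².
∂π/∂e_A = 62 + 7e_B − 8e_A = 0, so e_A = 7.75 + 0.875e_B.
The reaction-function slope is 0.875, so a 24-unit rise in e_B moves e_A by 0.875 × 24 = 21. Arden's best response rises — the actions are strategic complements.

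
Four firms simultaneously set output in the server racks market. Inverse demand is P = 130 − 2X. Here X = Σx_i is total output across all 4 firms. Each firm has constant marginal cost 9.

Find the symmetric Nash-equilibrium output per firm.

12.1

A representative firm's profit is π_i = x_i(130 − 2X) − 9x_i, with X = x_i + Σ_{j≠i} x_j.
First-order condition: 121 − 4x_i − 2Σ_{j≠i} x_j = 0.
Imposing symmetry (x_j = x for all j) turns Σ_{j≠i} x_j into 3x, so 121 = 10x and x = 12.1.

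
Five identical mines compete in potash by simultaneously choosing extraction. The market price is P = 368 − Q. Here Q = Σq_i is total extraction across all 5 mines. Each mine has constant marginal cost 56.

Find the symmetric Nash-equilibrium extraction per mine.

52

A representative mine's profit is π_i = q_i(368 − Q) − 56q_i, with Q = q_i + Σ_{j≠i} q_j.
First-order condition: 312 − 2q_i − Σ_{j≠i} q_j = 0.
Imposing symmetry (q_j = q for all j) turns Σ_{j≠i} q_j into 4q, so 312 = 6q and q = 52.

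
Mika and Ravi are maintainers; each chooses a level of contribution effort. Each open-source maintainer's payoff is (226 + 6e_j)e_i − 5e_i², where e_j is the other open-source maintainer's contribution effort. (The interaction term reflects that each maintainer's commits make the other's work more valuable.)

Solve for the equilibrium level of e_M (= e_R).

56.5

Mika's payoff is (226 + 6e_R)e_M − 5e_M².
∂π/∂e_M = 226 + 6e_R − 10e_M = 0, so e_M = 22.6 + 0.6e_R.
The game is symmetric, so in equilibrium e_R = e_M: the reaction function gives 0.4e_M = 22.6, hence e_M = 56.5.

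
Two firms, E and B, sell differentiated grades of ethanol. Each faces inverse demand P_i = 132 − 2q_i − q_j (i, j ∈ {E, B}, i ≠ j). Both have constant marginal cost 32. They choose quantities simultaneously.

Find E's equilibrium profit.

800

Firm E's profit: π = q_E(132 − 2q_E − q_B) − 32q_E.
∂π/∂q_E = 100 − 4q_E − q_B = 0 ⇒ q_E = 25 − 0.25q_B.
By symmetry q_B = q_E; substituting into the reaction function, 1.25q_E = 25 and q_E = 20.
P_E = 132 − 2·20 − 20 = 72.
Profit = (72 − 32)·20 = 800.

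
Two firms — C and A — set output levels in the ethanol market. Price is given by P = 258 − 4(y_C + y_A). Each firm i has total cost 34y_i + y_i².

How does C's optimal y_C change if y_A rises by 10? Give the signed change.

Firm C's profit: π = y_C(258 − 4(y_C + y_A)) − 34y_C − y_C².
∂π/∂y_C = 224 − 10y_C − 4y_A = 0, so y_C = 22.4 − 0.4y_A.
The reaction-function slope is −0.4, so a 10-unit rise in y_A moves y_C by −0.4 × 10 = −4. C's best response falls — the actions are strategic substitutes.

-4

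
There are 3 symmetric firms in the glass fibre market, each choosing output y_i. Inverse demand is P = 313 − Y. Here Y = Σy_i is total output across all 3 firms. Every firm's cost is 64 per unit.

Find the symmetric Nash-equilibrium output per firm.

62.25

A representative firm's profit is π_i = y_i(313 − Y) − 64y_i, with Y = y_i + Σ_{j≠i} y_j.
First-order condition: 249 − 2y_i − Σ_{j≠i} y_j = 0.
In a symmetric equilibrium every firm chooses the same y, so Σ_{j≠i} y_j = 2y. The condition becomes 249 − 4y = 0, giving y = 249/4 = 62.25.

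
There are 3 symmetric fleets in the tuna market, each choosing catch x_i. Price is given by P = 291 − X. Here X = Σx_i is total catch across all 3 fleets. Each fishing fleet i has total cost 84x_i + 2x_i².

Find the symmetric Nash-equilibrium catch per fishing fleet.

A representative fishing fleet's profit is π_i = x_i(291 − X) − 84x_i − 2x_i², with X = x_i + Σ_{j≠i} x_j.
First-order condition: 207 − 6x_i − Σ_{j≠i} x_j = 0.
With identical fishing fleets, set every x_j = x: then 207 − 6x − 2x = 0, i.e. x = 207/8 = 25.875.

25.875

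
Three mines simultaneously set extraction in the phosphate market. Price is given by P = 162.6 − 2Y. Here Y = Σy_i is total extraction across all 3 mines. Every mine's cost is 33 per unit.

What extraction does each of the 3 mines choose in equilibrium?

A representative mine's profit is π_i = y_i(162.6 − 2Y) − 33y_i, with Y = y_i + Σ_{j≠i} y_j.
First-order condition: 129.6 − 4y_i − 2Σ_{j≠i} y_j = 0.
In a symmetric equilibrium every mine chooses the same y, so Σ_{j≠i} y_j = 2y. The condition becomes 129.6 − 8y = 0, giving y = 129.6/8 = 16.2.

16.2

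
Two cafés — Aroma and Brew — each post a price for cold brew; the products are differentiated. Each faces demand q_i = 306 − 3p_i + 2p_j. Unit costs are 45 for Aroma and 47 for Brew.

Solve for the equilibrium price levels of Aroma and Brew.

Aroma's profit: π = (p_{Aroma} − 45)(306 − 3p_{Aroma} + 2p_{Brew}).
∂π/∂p_{Aroma} = 441 − 6p_{Aroma} + 2p_{Brew} = 0 ⇒ p_{Aroma} = 73.5 + (1/3)p_{Brew}.
Similarly p_{Brew} = 74.5 + (1/3)p_{Aroma}.
Solving the two reaction functions simultaneously: (1 − (1/3)(1/3))p_{Aroma} = 73.5 + (1/3)·74.5, so (8/9)p_{Aroma} = 295/3 and p_{Aroma} = 110.625.
Then p_{Brew} = 74.5 + (1/3)·110.625 = 111.375.

110.625, 111.375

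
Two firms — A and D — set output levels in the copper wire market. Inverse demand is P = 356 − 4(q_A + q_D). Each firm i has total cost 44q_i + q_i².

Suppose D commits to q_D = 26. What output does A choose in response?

20.8

Firm A's profit: π = q_A(356 − 4(q_A + q_D)) − 44q_A − q_A².
∂π/∂q_A = 312 − 10q_A − 4q_D = 0, so q_A = 31.2 − 0.4q_D.
At q_D = 26: q_A = 31.2 − 0.4·26 = 20.8.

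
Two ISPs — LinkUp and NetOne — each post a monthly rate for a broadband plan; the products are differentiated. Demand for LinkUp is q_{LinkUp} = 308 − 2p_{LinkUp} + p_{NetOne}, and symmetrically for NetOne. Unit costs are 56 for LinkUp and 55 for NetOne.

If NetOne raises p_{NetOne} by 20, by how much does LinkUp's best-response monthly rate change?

LinkUp's profit: π = (p_{LinkUp} − 56)(308 − 2p_{LinkUp} + p_{NetOne}).
∂π/∂p_{LinkUp} = 420 − 4p_{LinkUp} + p_{NetOne} = 0 ⇒ p_{LinkUp} = 105 + 0.25p_{NetOne}.
The reaction-function slope is 0.25, so a 20-unit rise in p_{NetOne} moves p_{LinkUp} by 0.25 × 20 = 5. LinkUp's best response rises — the actions are strategic complements.

5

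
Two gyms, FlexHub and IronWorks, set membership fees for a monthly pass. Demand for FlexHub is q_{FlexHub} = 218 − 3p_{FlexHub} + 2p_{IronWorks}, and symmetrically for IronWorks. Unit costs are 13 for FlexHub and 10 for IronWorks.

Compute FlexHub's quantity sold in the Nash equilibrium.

FlexHub's profit: π = (p_{FlexHub} − 13)(218 − 3p_{FlexHub} + 2p_{IronWorks}).
∂π/∂p_{FlexHub} = 257 − 6p_{FlexHub} + 2p_{IronWorks} = 0 ⇒ p_{FlexHub} = 257/6 + (1/3)p_{IronWorks}.
Similarly p_{IronWorks} = 124/3 + (1/3)p_{FlexHub}.
Solving the two reaction functions simultaneously: (1 − (1/3)(1/3))p_{FlexHub} = 257/6 + (1/3)·(124/3), so (8/9)p_{FlexHub} = 1019/18 and p_{FlexHub} = 63.6875.
Then p_{IronWorks} = 124/3 + (1/3)·63.6875 = 62.5625.
q_{FlexHub} = 218 − 3·63.6875 + 2·62.5625 = 152.0625.

152.0625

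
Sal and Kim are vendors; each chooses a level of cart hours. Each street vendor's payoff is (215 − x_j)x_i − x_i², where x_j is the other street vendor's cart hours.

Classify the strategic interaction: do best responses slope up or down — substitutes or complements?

Sal's payoff is (215 − x_K)x_S − x_S².
∂π/∂x_S = 215 − x_K − 2x_S = 0, so x_S = 107.5 − 0.5x_K.
The best-response slope dx_S/dx_K = −0.5 < 0: the reaction function is downward-sloping, so the choices are strategic substitutes.

strategic substitutes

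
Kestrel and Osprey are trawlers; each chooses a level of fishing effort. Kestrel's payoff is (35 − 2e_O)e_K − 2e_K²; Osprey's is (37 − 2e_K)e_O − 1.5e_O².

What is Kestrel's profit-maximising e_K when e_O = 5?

Expanding Kestrel's payoff: 35e_K − 2e_Oe_K − 2e_K².
∂π/∂e_K = 35 − 2e_O − 4e_K = 0, so e_K = 8.75 − 0.5e_O.
At e_O = 5: e_K = 8.75 − 0.5·5 = 6.25.

6.25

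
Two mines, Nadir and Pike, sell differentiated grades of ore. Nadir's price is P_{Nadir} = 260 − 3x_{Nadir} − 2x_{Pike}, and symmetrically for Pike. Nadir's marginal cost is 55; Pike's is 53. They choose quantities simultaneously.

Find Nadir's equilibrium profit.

1950.75

Mine Nadir's profit: π = x_{Nadir}(260 − 3x_{Nadir} − 2x_{Pike}) − 55x_{Nadir}.
∂π/∂x_{Nadir} = 205 − 6x_{Nadir} − 2x_{Pike} = 0 ⇒ x_{Nadir} = 205/6 − (1/3)x_{Pike}.
Similarly x_{Pike} = 34.5 − (1/3)x_{Nadir}.
Plugging x_{Pike} into Nadir's best response: x_{Nadir} = 205/6 − (1/3)(34.5 − (1/3)x_{Nadir}) ⇒ (8/9)x_{Nadir} = 68/3, so x_{Nadir} = 25.5.
Then x_{Pike} = 34.5 − (1/3)·25.5 = 26.
P_{Nadir} = 260 − 3·25.5 − 2·26 = 131.5.
Profit = (131.5 − 55)·25.5 = 1950.75.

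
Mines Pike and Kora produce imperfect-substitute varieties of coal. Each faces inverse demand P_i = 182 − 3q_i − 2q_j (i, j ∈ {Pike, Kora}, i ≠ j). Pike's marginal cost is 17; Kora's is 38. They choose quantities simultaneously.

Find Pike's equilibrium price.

Mine Pike's profit: π = q_{Pike}(182 − 3q_{Pike} − 2q_{Kora}) − 17q_{Pike}.
∂π/∂q_{Pike} = 165 − 6q_{Pike} − 2q_{Kora} = 0 ⇒ q_{Pike} = 27.5 − (1/3)q_{Kora}.
Similarly q_{Kora} = 24 − (1/3)q_{Pike}.
Solving the two reaction functions simultaneously: (1 − (−1/3)(−1/3))q_{Pike} = 27.5 − (1/3)·24, so (8/9)q_{Pike} = 19.5 and q_{Pike} = 21.9375.
Then q_{Kora} = 24 − (1/3)·21.9375 = 16.6875.
P_{Pike} = 182 − 3·21.9375 − 2·16.6875 = 82.8125.

82.8125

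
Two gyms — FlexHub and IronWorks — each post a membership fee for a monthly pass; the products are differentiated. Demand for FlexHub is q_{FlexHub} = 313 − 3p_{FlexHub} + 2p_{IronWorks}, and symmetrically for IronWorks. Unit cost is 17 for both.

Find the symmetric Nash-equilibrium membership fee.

91

FlexHub's profit: π = (p_{FlexHub} − 17)(313 − 3p_{FlexHub} + 2p_{IronWorks}).
∂π/∂p_{FlexHub} = 364 − 6p_{FlexHub} + 2p_{IronWorks} = 0 ⇒ p_{FlexHub} = 182/3 + (1/3)p_{IronWorks}.
Setting p_{FlexHub} = p_{IronWorks} in the reaction function: p_{FlexHub} = 182/3 + (1/3)p_{FlexHub}, so p_{FlexHub} = (182/3) / (2/3) = 91.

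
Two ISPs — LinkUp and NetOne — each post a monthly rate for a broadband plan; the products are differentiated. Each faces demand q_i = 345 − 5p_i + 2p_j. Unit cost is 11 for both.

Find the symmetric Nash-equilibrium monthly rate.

50

LinkUp's profit: π = (p_{LinkUp} − 11)(345 − 5p_{LinkUp} + 2p_{NetOne}).
∂π/∂p_{LinkUp} = 400 − 10p_{LinkUp} + 2p_{NetOne} = 0 ⇒ p_{LinkUp} = 40 + 0.2p_{NetOne}.
By symmetry p_{NetOne} = p_{LinkUp}; substituting into the reaction function, 0.8p_{LinkUp} = 40 and p_{LinkUp} = 50.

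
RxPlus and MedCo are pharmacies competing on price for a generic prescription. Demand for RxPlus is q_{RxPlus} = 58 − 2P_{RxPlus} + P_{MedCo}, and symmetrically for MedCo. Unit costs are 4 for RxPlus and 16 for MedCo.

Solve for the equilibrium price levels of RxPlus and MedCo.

23.6, 28.4

RxPlus's profit: π = (P_{RxPlus} − 4)(58 − 2P_{RxPlus} + P_{MedCo}).
∂π/∂P_{RxPlus} = 66 − 4P_{RxPlus} + P_{MedCo} = 0 ⇒ P_{RxPlus} = 16.5 + 0.25P_{MedCo}.
Similarly P_{MedCo} = 22.5 + 0.25P_{RxPlus}.
Substituting the second reaction function into the first: P_{RxPlus} = 16.5 + 0.25(22.5 + 0.25P_{RxPlus}), which gives 0.9375P_{RxPlus} = 22.125 ⇒ P_{RxPlus} = 23.6.
Then P_{MedCo} = 22.5 + 0.25·23.6 = 28.4.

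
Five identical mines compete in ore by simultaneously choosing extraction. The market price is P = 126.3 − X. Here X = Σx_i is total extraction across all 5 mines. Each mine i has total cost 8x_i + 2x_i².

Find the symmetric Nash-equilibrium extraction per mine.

A representative mine's profit is π_i = x_i(126.3 − X) − 8x_i − 2x_i², with X = x_i + Σ_{j≠i} x_j.
First-order condition: 118.3 − 6x_i − Σ_{j≠i} x_j = 0.
In a symmetric equilibrium every mine chooses the same x, so Σ_{j≠i} x_j = 4x. The condition becomes 118.3 − 10x = 0, giving x = 118.3/10 = 11.83.

11.83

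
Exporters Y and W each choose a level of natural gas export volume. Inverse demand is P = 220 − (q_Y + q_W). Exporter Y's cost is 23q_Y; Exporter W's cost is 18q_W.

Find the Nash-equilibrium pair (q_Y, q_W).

Exporter Y's profit: π = q_Y(220 − (q_Y + q_W)) − 23q_Y.
∂π/∂q_Y = 197 − 2q_Y − q_W = 0, so q_Y = 98.5 − 0.5q_W.
By the same steps for W: q_W = 101 − 0.5q_Y.
Substituting the second reaction function into the first: q_Y = 98.5 − 0.5(101 − 0.5q_Y), which gives 0.75q_Y = 48 ⇒ q_Y = 64.
Then q_W = 101 − 0.5·64 = 69.

64, 69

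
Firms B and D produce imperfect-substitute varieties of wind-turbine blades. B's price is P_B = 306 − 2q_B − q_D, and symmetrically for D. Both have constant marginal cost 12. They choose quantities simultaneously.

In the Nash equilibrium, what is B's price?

Firm B's profit: π = q_B(306 − 2q_B − q_D) − 12q_B.
∂π/∂q_B = 294 − 4q_B − q_D = 0 ⇒ q_B = 73.5 − 0.25q_D.
By symmetry q_D = q_B; substituting into the reaction function, 1.25q_B = 73.5 and q_B = 58.8.
P_B = 306 − 2·58.8 − 58.8 = 129.6.

129.6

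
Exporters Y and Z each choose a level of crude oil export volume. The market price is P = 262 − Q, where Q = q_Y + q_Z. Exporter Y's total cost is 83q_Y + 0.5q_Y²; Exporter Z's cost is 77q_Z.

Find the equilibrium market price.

Exporter Y's profit: π = q_Y(262 − (q_Y + q_Z)) − 83q_Y − 0.5q_Y².
∂π/∂q_Y = 179 − 3q_Y − q_Z = 0, so q_Y = 179/3 − (1/3)q_Z.
For Z: ∂π/∂q_Z = 185 − 2q_Z − q_Y = 0 ⇒ q_Z = 92.5 − 0.5q_Y.
Solving the two reaction functions simultaneously: (1 − (−1/3)(−0.5))q_Y = 179/3 − (1/3)·92.5, so (5/6)q_Y = 173/6 and q_Y = 34.6.
Then q_Z = 92.5 − 0.5·34.6 = 75.2.
Equilibrium price: P = 262 − 109.8 = 152.2.

152.2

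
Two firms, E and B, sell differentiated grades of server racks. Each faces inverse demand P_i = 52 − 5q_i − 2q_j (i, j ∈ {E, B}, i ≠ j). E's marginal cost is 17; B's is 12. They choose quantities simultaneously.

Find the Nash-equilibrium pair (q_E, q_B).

2.8125, 3.4375

Firm E's profit: π = q_E(52 − 5q_E − 2q_B) − 17q_E.
∂π/∂q_E = 35 − 10q_E − 2q_B = 0 ⇒ q_E = 3.5 − 0.2q_B.
Similarly q_B = 4 − 0.2q_E.
Substituting the second reaction function into the first: q_E = 3.5 − 0.2(4 − 0.2q_E), which gives 0.96q_E = 2.7 ⇒ q_E = 2.8125.
Then q_B = 4 − 0.2·2.8125 = 3.4375.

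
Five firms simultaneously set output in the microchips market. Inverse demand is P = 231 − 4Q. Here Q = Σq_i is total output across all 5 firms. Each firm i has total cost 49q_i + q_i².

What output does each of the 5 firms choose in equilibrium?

7

A representative firm's profit is π_i = q_i(231 − 4Q) − 49q_i − q_i², with Q = q_i + Σ_{j≠i} q_j.
First-order condition: 182 − 10q_i − 4Σ_{j≠i} q_j = 0.
In a symmetric equilibrium every firm chooses the same q, so Σ_{j≠i} q_j = 4q. The condition becomes 182 − 26q = 0, giving q = 182/26 = 7.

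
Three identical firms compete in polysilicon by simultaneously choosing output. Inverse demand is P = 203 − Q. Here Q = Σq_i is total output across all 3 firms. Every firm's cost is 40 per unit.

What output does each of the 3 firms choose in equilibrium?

40.75

A representative firm's profit is π_i = q_i(203 − Q) − 40q_i, with Q = q_i + Σ_{j≠i} q_j.
First-order condition: 163 − 2q_i − Σ_{j≠i} q_j = 0.
In a symmetric equilibrium every firm chooses the same q, so Σ_{j≠i} q_j = 2q. The condition becomes 163 − 4q = 0, giving q = 163/4 = 40.75.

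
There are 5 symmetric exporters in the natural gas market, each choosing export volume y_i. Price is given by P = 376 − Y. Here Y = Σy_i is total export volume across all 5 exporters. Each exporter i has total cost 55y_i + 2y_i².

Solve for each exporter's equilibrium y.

A representative exporter's profit is π_i = y_i(376 − Y) − 55y_i − 2y_i², with Y = y_i + Σ_{j≠i} y_j.
First-order condition: 321 − 6y_i − Σ_{j≠i} y_j = 0.
With identical exporters, set every y_j = y: then 321 − 6y − 4y = 0, i.e. y = 321/10 = 32.1.

32.1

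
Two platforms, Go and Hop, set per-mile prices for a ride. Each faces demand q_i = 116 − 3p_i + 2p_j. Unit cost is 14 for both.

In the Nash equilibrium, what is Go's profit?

1950.75

Go's profit: π = (p_{Go} − 14)(116 − 3p_{Go} + 2p_{Hop}).
∂π/∂p_{Go} = 158 − 6p_{Go} + 2p_{Hop} = 0 ⇒ p_{Go} = 79/3 + (1/3)p_{Hop}.
The game is symmetric, so in equilibrium p_{Hop} = p_{Go}: the reaction function gives (2/3)p_{Go} = 79/3, hence p_{Go} = 39.5.
q_{Go} = 116 − 3·39.5 + 2·39.5 = 76.5.
Profit = (39.5 − 14)·76.5 = 1950.75.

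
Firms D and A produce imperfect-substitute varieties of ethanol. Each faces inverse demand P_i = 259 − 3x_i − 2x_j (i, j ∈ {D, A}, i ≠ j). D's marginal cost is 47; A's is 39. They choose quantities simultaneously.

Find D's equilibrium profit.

2028

Firm D's profit: π = x_D(259 − 3x_D − 2x_A) − 47x_D.
∂π/∂x_D = 212 − 6x_D − 2x_A = 0 ⇒ x_D = 106/3 − (1/3)x_A.
Similarly x_A = 110/3 − (1/3)x_D.
Solving the two reaction functions simultaneously: (1 − (−1/3)(−1/3))x_D = 106/3 − (1/3)·(110/3), so (8/9)x_D = 208/9 and x_D = 26.
Then x_A = 110/3 − (1/3)·26 = 28.
P_D = 259 − 3·26 − 2·28 = 125.
Profit = (125 − 47)·26 = 2028.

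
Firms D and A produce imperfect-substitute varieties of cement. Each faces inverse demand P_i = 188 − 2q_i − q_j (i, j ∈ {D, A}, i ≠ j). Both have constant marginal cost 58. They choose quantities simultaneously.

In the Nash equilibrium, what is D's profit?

1352

Firm D's profit: π = q_D(188 − 2q_D − q_A) − 58q_D.
∂π/∂q_D = 130 − 4q_D − q_A = 0 ⇒ q_D = 32.5 − 0.25q_A.
By symmetry q_A = q_D; substituting into the reaction function, 1.25q_D = 32.5 and q_D = 26.
P_D = 188 − 2·26 − 26 = 110.
Profit = (110 − 58)·26 = 1352.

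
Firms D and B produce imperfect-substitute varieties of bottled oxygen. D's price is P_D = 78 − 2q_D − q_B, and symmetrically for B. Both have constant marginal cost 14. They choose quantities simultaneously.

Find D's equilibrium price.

Firm D's profit: π = q_D(78 − 2q_D − q_B) − 14q_D.
∂π/∂q_D = 64 − 4q_D − q_B = 0 ⇒ q_D = 16 − 0.25q_B.
Setting q_D = q_B in the reaction function: q_D = 16 − 0.25q_D, so q_D = 16 / 1.25 = 12.8.
P_D = 78 − 2·12.8 − 12.8 = 39.6.

39.6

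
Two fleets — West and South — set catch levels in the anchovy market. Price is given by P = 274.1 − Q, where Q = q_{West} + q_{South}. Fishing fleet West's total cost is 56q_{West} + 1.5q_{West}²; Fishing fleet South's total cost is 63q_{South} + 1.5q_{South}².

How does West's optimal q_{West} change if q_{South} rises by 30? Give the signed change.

Fishing fleet West's profit: π = q_{West}(274.1 − (q_{West} + q_{South})) − 56q_{West} − 1.5q_{West}².
∂π/∂q_{West} = 218.1 − 5q_{West} − q_{South} = 0, so q_{West} = 43.62 − 0.2q_{South}.
The reaction-function slope is −0.2, so a 30-unit rise in q_{South} moves q_{West} by −0.2 × 30 = −6. West's best response falls — the actions are strategic substitutes.

-6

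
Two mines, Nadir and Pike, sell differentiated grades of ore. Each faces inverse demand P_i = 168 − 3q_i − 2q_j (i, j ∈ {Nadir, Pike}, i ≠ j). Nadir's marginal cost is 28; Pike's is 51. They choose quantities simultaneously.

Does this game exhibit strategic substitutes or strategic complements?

strategic substitutes

Mine Nadir's profit: π = q_{Nadir}(168 − 3q_{Nadir} − 2q_{Pike}) − 28q_{Nadir}.
∂π/∂q_{Nadir} = 140 − 6q_{Nadir} − 2q_{Pike} = 0 ⇒ q_{Nadir} = 70/3 − (1/3)q_{Pike}.
The best-response slope dq_{Nadir}/dq_{Pike} = −1/3 < 0: the reaction function is downward-sloping, so the choices are strategic substitutes.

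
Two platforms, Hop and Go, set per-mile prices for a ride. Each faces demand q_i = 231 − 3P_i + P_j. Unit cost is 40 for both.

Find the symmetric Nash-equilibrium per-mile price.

Hop's profit: π = (P_{Hop} − 40)(231 − 3P_{Hop} + P_{Go}).
∂π/∂P_{Hop} = 351 − 6P_{Hop} + P_{Go} = 0 ⇒ P_{Hop} = 58.5 + (1/6)P_{Go}.
The game is symmetric, so in equilibrium P_{Go} = P_{Hop}: the reaction function gives (5/6)P_{Hop} = 58.5, hence P_{Hop} = 70.2.

70.2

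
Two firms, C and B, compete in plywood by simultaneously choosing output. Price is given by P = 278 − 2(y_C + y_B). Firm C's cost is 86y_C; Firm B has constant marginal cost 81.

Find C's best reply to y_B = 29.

33.5

Firm C's profit: π = y_C(278 − 2(y_C + y_B)) − 86y_C.
∂π/∂y_C = 192 − 4y_C − 2y_B = 0, so y_C = 48 − 0.5y_B.
At y_B = 29: y_C = 48 − 0.5·29 = 33.5.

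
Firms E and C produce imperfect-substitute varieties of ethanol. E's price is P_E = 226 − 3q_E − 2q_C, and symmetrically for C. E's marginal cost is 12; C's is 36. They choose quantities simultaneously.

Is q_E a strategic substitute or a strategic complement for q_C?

Firm E's profit: π = q_E(226 − 3q_E − 2q_C) − 12q_E.
∂π/∂q_E = 214 − 6q_E − 2q_C = 0 ⇒ q_E = 107/3 − (1/3)q_C.
The best-response slope dq_E/dq_C = −1/3 < 0: the reaction function is downward-sloping, so the choices are strategic substitutes.

strategic substitutes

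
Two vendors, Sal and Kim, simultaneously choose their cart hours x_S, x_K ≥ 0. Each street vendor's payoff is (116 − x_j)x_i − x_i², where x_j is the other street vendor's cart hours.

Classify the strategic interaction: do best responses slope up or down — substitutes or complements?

strategic substitutes

Sal's payoff is (116 − x_K)x_S − x_S².
∂π/∂x_S = 116 − x_K − 2x_S = 0, so x_S = 58 − 0.5x_K.
The best-response slope dx_S/dx_K = −0.5 < 0: the reaction function is downward-sloping, so the choices are strategic substitutes.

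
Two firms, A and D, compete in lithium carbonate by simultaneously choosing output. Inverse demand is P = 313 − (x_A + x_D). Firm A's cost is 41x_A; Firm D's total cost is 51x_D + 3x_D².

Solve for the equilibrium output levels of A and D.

127.6, 16.8

Firm A's profit: π = x_A(313 − (x_A + x_D)) − 41x_A.
∂π/∂x_A = 272 − 2x_A − x_D = 0, so x_A = 136 − 0.5x_D.
For D: ∂π/∂x_D = 262 − 8x_D − x_A = 0 ⇒ x_D = 32.75 − 0.125x_A.
Substituting the second reaction function into the first: x_A = 136 − 0.5(32.75 − 0.125x_A), which gives 0.9375x_A = 119.625 ⇒ x_A = 127.6.
Then x_D = 32.75 − 0.125·127.6 = 16.8.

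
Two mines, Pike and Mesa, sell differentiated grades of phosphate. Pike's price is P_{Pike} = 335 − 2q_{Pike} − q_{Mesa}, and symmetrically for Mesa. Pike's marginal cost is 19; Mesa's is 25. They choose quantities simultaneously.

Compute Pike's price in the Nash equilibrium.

146.2

Mine Pike's profit: π = q_{Pike}(335 − 2q_{Pike} − q_{Mesa}) − 19q_{Pike}.
∂π/∂q_{Pike} = 316 − 4q_{Pike} − q_{Mesa} = 0 ⇒ q_{Pike} = 79 − 0.25q_{Mesa}.
Similarly q_{Mesa} = 77.5 − 0.25q_{Pike}.
Substituting the second reaction function into the first: q_{Pike} = 79 − 0.25(77.5 − 0.25q_{Pike}), which gives 0.9375q_{Pike} = 59.625 ⇒ q_{Pike} = 63.6.
Then q_{Mesa} = 77.5 − 0.25·63.6 = 61.6.
P_{Pike} = 335 − 2·63.6 − 61.6 = 146.2.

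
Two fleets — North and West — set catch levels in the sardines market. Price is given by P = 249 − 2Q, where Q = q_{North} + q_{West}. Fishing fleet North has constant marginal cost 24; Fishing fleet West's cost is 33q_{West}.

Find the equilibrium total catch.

73.5

Fishing fleet North's profit: π = q_{North}(249 − 2(q_{North} + q_{West})) − 24q_{North}.
∂π/∂q_{North} = 225 − 4q_{North} − 2q_{West} = 0, so q_{North} = 56.25 − 0.5q_{West}.
By the same steps for West: q_{West} = 54 − 0.5q_{North}.
Plugging q_{West} into North's best response: q_{North} = 56.25 − 0.5(54 − 0.5q_{North}) ⇒ 0.75q_{North} = 29.25, so q_{North} = 39.
Then q_{West} = 54 − 0.5·39 = 34.5.
Total catch: 39 + 34.5 = 73.5.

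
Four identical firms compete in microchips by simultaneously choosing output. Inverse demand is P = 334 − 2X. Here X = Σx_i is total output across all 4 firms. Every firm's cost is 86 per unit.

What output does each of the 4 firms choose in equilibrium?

A representative firm's profit is π_i = x_i(334 − 2X) − 86x_i, with X = x_i + Σ_{j≠i} x_j.
First-order condition: 248 − 4x_i − 2Σ_{j≠i} x_j = 0.
In a symmetric equilibrium every firm chooses the same x, so Σ_{j≠i} x_j = 3x. The condition becomes 248 − 10x = 0, giving x = 248/10 = 24.8.

24.8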